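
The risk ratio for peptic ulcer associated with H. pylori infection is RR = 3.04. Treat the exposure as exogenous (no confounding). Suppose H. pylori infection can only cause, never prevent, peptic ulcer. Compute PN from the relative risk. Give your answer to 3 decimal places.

Under exogeneity and monotonicity, PN = (RR − 1) / RR = 1 − 1/RR.
PN = (3.04 − 1) / 3.04 = 2.04 / 3.04 ≈ 0.6711

PN ≈ 0.671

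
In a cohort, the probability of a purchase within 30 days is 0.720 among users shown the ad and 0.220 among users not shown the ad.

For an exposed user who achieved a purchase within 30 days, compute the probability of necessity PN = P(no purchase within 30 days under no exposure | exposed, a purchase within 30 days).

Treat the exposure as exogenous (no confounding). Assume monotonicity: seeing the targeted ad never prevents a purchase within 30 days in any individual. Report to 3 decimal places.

PN ≈ 0.694

Let p₁ = 0.72, p₀ = 0.22.
Under exogeneity and monotonicity, PN = (p₁ − p₀) / p₁.
PN = (0.72 − 0.22) / 0.72 = 0.5 / 0.72 ≈ 0.6944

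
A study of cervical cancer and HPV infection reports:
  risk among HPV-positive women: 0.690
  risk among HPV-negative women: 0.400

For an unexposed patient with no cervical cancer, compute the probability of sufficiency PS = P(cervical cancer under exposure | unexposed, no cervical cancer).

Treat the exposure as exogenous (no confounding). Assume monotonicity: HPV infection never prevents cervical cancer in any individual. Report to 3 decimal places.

Let p₁ = 0.69, p₀ = 0.4.
Under exogeneity and monotonicity, PS = (p₁ − p₀) / (1 − p₀).
PS = (0.69 − 0.4) / (1 − 0.4) = 0.29 / 0.6 ≈ 0.4833

PS ≈ 0.483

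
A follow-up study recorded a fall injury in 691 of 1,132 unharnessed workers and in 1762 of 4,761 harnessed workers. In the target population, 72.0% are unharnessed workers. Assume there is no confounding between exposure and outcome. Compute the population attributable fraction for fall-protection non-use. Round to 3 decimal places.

PAF ≈ 0.319

p₁ = P(outcome | exposed) = 691/1132 = 0.61042
p₀ = P(outcome | unexposed) = 1762/4761 = 0.37009
Overall risk P(Y=1) = π·p₁ + (1−π)·p₀ = 0.72×0.61042 + 0.28×0.37009 = 0.54313.
Under exogeneity, PAF = [P(Y=1) − p₀] / P(Y=1).
PAF = (0.54313 − 0.37009) / 0.54313 ≈ 0.3186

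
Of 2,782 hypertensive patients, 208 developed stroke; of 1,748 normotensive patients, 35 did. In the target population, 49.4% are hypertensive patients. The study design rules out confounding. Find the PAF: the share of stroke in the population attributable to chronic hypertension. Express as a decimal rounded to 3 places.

PAF ≈ 0.575

p₁ = P(outcome | exposed) = 208/2782 = 0.074766
p₀ = P(outcome | unexposed) = 35/1748 = 0.020023
Overall risk P(Y=1) = π·p₁ + (1−π)·p₀ = 0.494×0.074766 + 0.506×0.020023 = 0.047066.
Under exogeneity, PAF = [P(Y=1) − p₀] / P(Y=1).
PAF = (0.047066 − 0.020023) / 0.047066 ≈ 0.5746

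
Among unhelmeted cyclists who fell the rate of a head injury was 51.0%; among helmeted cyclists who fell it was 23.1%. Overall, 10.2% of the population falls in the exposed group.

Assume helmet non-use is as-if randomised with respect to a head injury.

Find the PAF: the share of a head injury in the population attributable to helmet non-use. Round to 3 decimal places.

PAF ≈ 0.110

p₁ = 0.51, p₀ = 0.231.
Overall risk P(Y=1) = π·p₁ + (1−π)·p₀ = 0.102×0.51 + 0.898×0.231 = 0.25946.
Under exogeneity, PAF = [P(Y=1) − p₀] / P(Y=1).
PAF = (0.25946 − 0.231) / 0.25946 ≈ 0.1097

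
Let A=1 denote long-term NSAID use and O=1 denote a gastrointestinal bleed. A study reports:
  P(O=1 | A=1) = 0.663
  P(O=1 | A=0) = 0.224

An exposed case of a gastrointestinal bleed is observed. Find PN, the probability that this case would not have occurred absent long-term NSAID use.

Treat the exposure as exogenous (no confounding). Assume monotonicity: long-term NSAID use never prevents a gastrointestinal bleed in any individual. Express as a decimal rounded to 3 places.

Let p₁ = 0.663, p₀ = 0.224.
Under exogeneity and monotonicity, PN = (p₁ − p₀) / p₁.
PN = (0.663 − 0.224) / 0.663 = 0.439 / 0.663 ≈ 0.6621

PN ≈ 0.662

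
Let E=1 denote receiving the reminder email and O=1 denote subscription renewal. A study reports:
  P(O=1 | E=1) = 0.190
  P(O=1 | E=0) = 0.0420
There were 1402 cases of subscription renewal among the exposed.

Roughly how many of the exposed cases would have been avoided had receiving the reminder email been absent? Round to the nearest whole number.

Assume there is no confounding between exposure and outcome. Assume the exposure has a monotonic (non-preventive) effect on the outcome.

about 1092 cases

Let p₁ = 0.19, p₀ = 0.042.
PN = (p₁ − p₀)/p₁ = (0.19 − 0.042) / 0.19 ≈ 0.77895.
Attributable cases ≈ PN × (exposed cases) = 0.77895 × 1402 ≈ 1092.08.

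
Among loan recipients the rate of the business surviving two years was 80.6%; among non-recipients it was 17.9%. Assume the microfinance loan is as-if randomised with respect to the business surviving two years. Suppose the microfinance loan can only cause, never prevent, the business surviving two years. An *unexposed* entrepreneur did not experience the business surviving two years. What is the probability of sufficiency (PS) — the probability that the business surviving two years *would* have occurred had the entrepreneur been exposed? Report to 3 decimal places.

PS ≈ 0.764

p₁ = 0.806, p₀ = 0.179.
Under exogeneity and monotonicity, PS = (p₁ − p₀) / (1 − p₀).
PS = (0.806 − 0.179) / (1 − 0.179) = 0.627 / 0.821 ≈ 0.7637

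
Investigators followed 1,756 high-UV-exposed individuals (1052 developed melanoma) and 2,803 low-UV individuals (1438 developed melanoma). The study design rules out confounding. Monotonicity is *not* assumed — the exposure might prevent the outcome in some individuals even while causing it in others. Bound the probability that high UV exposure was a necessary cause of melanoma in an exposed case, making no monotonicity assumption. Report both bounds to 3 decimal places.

p₁ = P(outcome | exposed) = 1052/1756 = 0.59909
p₀ = P(outcome | unexposed) = 1438/2803 = 0.51302
Under exogeneity alone the bounds on PN are max{0,(p₁−p₀)/p₁} ≤ PN ≤ min{1,(1−p₀)/p₁}.
  lower = (p₁ − p₀)/p₁ = 0.086067 / 0.59909 ≈ 0.1437
  upper = min{1, (1 − p₀)/p₁} = 0.48698 / 0.59909 ≈ 0.8129

0.144 ≤ PN ≤ 0.813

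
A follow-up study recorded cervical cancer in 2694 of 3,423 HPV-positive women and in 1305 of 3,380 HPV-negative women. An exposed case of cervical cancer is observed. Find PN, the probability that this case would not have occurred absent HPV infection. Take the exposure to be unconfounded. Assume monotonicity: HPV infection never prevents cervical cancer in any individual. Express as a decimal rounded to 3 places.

PN ≈ 0.509

p₁ = P(outcome | exposed) = 2694/3423 = 0.78703
p₀ = P(outcome | unexposed) = 1305/3380 = 0.38609
Under exogeneity and monotonicity, PN = (p₁ − p₀) / p₁.
PN = (0.78703 − 0.38609) / 0.78703 = 0.40093 / 0.78703 ≈ 0.5094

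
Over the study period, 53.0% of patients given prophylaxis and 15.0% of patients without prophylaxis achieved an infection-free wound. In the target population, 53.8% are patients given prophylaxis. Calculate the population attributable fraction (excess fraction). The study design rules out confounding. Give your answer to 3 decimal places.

PAF ≈ 0.577

p₁ = 0.53, p₀ = 0.15.
Overall risk P(Y=1) = π·p₁ + (1−π)·p₀ = 0.538×0.53 + 0.462×0.15 = 0.35444.
Under exogeneity, PAF = [P(Y=1) − p₀] / P(Y=1).
PAF = (0.35444 − 0.15) / 0.35444 ≈ 0.5768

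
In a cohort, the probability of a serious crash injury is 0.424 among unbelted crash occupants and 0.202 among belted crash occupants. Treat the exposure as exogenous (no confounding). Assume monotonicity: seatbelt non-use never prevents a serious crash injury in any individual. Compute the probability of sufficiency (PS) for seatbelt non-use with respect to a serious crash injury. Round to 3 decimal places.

PS ≈ 0.278

Let p₁ = 0.424, p₀ = 0.202.
Under exogeneity and monotonicity, PS = (p₁ − p₀) / (1 − p₀).
PS = (0.424 − 0.202) / (1 − 0.202) = 0.222 / 0.798 ≈ 0.2782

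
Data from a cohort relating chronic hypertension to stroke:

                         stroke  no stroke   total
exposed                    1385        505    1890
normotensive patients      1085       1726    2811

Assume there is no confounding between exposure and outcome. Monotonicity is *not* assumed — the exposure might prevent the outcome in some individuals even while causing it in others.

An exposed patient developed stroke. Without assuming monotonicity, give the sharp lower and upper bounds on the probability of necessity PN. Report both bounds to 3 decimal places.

p₁ = P(outcome | exposed) = 1385/1890 = 0.7328
p₀ = P(outcome | unexposed) = 1085/2811 = 0.38598
Under exogeneity alone the bounds on PN are max{0,(p₁−p₀)/p₁} ≤ PN ≤ min{1,(1−p₀)/p₁}.
  lower = (p₁ − p₀)/p₁ = 0.34682 / 0.7328 ≈ 0.4733
  upper = min{1, (1 − p₀)/p₁} = 0.61402 / 0.7328 ≈ 0.8379

0.473 ≤ PN ≤ 0.838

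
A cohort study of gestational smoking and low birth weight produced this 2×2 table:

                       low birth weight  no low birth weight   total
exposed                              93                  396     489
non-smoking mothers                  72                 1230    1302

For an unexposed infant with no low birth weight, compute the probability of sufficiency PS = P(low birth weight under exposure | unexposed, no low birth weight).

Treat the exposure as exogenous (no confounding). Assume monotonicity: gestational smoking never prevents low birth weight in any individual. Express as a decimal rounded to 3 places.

PS ≈ 0.143

p₁ = P(outcome | exposed) = 93/489 = 0.19018
p₀ = P(outcome | unexposed) = 72/1302 = 0.0553
Under exogeneity and monotonicity, PS = (p₁ − p₀) / (1 − p₀).
PS = (0.19018 − 0.0553) / (1 − 0.0553) = 0.13488 / 0.9447 ≈ 0.1428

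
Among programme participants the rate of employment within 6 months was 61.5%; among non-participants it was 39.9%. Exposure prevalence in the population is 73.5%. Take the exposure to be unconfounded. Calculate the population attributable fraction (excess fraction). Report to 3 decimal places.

PAF ≈ 0.285

p₁ = 0.615, p₀ = 0.399.
Overall risk P(Y=1) = π·p₁ + (1−π)·p₀ = 0.735×0.615 + 0.265×0.399 = 0.55776.
Under exogeneity, PAF = [P(Y=1) − p₀] / P(Y=1).
PAF = (0.55776 − 0.399) / 0.55776 ≈ 0.2846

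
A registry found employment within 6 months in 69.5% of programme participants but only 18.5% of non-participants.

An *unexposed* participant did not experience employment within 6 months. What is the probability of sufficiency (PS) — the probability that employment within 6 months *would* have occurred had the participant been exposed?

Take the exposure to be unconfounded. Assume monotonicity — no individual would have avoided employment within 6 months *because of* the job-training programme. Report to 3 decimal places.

PS ≈ 0.626

p₁ = 0.695, p₀ = 0.185.
Under exogeneity and monotonicity, PS = (p₁ − p₀) / (1 − p₀).
PS = (0.695 − 0.185) / (1 − 0.185) = 0.51 / 0.815 ≈ 0.6258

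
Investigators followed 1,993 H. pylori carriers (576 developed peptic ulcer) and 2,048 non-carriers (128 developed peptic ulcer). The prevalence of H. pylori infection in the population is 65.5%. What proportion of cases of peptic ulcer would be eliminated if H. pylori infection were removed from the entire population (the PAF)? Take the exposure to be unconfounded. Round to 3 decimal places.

p₁ = P(outcome | exposed) = 576/1993 = 0.28901
p₀ = P(outcome | unexposed) = 128/2048 = 0.0625
Overall risk P(Y=1) = π·p₁ + (1−π)·p₀ = 0.655×0.28901 + 0.345×0.0625 = 0.21087.
Under exogeneity, PAF = [P(Y=1) − p₀] / P(Y=1).
PAF = (0.21087 − 0.0625) / 0.21087 ≈ 0.7036

PAF ≈ 0.704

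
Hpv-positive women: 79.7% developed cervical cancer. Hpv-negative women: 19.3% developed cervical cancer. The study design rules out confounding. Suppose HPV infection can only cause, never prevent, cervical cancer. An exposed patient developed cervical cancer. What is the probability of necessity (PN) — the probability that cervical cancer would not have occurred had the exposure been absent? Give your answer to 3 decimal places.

p₁ = 0.797, p₀ = 0.193.
Under exogeneity and monotonicity, PN = (p₁ − p₀) / p₁.
PN = (0.797 − 0.193) / 0.797 = 0.604 / 0.797 ≈ 0.7578

PN ≈ 0.758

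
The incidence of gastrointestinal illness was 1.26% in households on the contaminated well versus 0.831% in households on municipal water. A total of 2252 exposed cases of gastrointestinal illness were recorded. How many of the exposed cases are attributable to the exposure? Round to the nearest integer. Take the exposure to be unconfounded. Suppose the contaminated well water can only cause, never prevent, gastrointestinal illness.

p₁ = 0.0126, p₀ = 0.00831.
PN = (p₁ − p₀)/p₁ = (0.0126 − 0.00831) / 0.0126 ≈ 0.34048.
Attributable cases ≈ PN × (exposed cases) = 0.34048 × 2252 ≈ 766.75.

about 767 cases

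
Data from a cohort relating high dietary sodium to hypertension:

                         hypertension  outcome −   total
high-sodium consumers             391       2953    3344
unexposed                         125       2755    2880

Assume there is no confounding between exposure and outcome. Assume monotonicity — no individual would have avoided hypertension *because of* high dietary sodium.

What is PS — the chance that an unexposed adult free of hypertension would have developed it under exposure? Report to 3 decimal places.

PS ≈ 0.077

p₁ = P(outcome | exposed) = 391/3344 = 0.11693
p₀ = P(outcome | unexposed) = 125/2880 = 0.043403
Under exogeneity and monotonicity, PS = (p₁ − p₀) / (1 − p₀).
PS = (0.11693 − 0.043403) / (1 − 0.043403) = 0.073523 / 0.9566 ≈ 0.0769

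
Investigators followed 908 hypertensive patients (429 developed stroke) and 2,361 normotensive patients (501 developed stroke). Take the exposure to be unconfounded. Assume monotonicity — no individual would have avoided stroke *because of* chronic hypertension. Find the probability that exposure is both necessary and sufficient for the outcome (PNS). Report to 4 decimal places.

p₁ = P(outcome | exposed) = 429/908 = 0.47247
p₀ = P(outcome | unexposed) = 501/2361 = 0.2122
Under exogeneity and monotonicity, PNS = p₁ − p₀.
PNS = 0.47247 − 0.2122 = 0.26027

PNS ≈ 0.2603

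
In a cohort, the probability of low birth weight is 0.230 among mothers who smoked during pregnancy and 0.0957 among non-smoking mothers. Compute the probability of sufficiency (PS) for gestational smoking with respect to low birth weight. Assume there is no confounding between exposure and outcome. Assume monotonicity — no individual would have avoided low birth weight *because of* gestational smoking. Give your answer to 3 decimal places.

Let p₁ = 0.23, p₀ = 0.0957.
Under exogeneity and monotonicity, PS = (p₁ − p₀) / (1 − p₀).
PS = (0.23 − 0.0957) / (1 − 0.0957) = 0.1343 / 0.9043 ≈ 0.1485

PS ≈ 0.149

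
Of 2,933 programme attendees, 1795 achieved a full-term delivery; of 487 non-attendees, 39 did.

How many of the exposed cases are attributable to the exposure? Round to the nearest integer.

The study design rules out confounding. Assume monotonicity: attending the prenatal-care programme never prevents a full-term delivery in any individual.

about 1560 cases

p₁ = P(outcome | exposed) = 1795/2933 = 0.612
p₀ = P(outcome | unexposed) = 39/487 = 0.080082
PN = (p₁ − p₀)/p₁ = (0.612 − 0.080082) / 0.612 ≈ 0.86915.
Attributable cases ≈ PN × (exposed cases) = 0.86915 × 1795 ≈ 1560.12.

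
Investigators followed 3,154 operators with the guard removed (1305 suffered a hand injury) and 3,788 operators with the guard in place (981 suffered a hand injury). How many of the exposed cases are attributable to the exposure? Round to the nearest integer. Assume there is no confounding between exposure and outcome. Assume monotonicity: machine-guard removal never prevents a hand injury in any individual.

p₁ = P(outcome | exposed) = 1305/3154 = 0.41376
p₀ = P(outcome | unexposed) = 981/3788 = 0.25898
PN = (p₁ − p₀)/p₁ = (0.41376 − 0.25898) / 0.41376 ≈ 0.37409.
Attributable cases ≈ PN × (exposed cases) = 0.37409 × 1305 ≈ 488.19.

about 488 cases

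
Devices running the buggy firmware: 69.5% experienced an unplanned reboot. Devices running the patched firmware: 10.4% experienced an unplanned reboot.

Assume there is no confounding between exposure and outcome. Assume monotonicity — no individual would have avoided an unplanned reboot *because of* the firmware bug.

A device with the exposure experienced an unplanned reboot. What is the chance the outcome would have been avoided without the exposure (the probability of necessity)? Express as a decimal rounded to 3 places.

PN ≈ 0.850

p₁ = 0.695, p₀ = 0.104.
Under exogeneity and monotonicity, PN = (p₁ − p₀) / p₁.
PN = (0.695 − 0.104) / 0.695 = 0.591 / 0.695 ≈ 0.8504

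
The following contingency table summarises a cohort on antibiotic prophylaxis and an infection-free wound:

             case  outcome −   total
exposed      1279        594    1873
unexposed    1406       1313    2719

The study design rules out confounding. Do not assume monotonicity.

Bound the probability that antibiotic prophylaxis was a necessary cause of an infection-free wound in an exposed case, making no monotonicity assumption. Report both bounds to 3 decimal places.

0.243 ≤ PN ≤ 0.707

p₁ = P(outcome | exposed) = 1279/1873 = 0.68286
p₀ = P(outcome | unexposed) = 1406/2719 = 0.5171
Under exogeneity alone the bounds on PN are max{0,(p₁−p₀)/p₁} ≤ PN ≤ min{1,(1−p₀)/p₁}.
  lower = (p₁ − p₀)/p₁ = 0.16576 / 0.68286 ≈ 0.2427
  upper = min{1, (1 − p₀)/p₁} = 0.4829 / 0.68286 ≈ 0.7072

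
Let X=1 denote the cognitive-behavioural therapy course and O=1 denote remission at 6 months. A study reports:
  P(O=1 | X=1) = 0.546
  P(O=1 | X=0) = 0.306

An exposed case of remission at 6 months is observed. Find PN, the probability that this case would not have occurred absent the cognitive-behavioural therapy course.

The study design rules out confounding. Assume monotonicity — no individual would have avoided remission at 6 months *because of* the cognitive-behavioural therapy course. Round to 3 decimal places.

PN ≈ 0.440

Let p₁ = 0.546, p₀ = 0.306.
Under exogeneity and monotonicity, PN = (p₁ − p₀) / p₁.
PN = (0.546 − 0.306) / 0.546 = 0.24 / 0.546 ≈ 0.4396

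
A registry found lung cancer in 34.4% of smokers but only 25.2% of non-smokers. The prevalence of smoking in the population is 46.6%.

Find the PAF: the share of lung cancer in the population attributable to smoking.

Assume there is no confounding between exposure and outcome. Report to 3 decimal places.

p₁ = 0.344, p₀ = 0.252.
Overall risk P(Y=1) = π·p₁ + (1−π)·p₀ = 0.466×0.344 + 0.534×0.252 = 0.29487.
Under exogeneity, PAF = [P(Y=1) − p₀] / P(Y=1).
PAF = (0.29487 − 0.252) / 0.29487 ≈ 0.1454

PAF ≈ 0.145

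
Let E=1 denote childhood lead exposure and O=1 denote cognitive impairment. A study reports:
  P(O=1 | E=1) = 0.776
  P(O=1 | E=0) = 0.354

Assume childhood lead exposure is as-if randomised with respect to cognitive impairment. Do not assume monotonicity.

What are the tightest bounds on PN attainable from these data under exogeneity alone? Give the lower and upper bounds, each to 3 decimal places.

0.544 ≤ PN ≤ 0.832

Let p₁ = 0.776, p₀ = 0.354.
Under exogeneity alone the bounds on PN are max{0,(p₁−p₀)/p₁} ≤ PN ≤ min{1,(1−p₀)/p₁}.
  lower = (p₁ − p₀)/p₁ = 0.422 / 0.776 ≈ 0.5438
  upper = min{1, (1 − p₀)/p₁} = 0.646 / 0.776 ≈ 0.8325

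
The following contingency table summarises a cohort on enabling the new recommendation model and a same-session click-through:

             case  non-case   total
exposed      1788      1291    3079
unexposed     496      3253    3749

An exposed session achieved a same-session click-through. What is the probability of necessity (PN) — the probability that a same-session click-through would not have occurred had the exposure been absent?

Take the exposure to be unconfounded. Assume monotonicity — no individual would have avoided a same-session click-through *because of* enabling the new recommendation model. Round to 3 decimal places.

p₁ = P(outcome | exposed) = 1788/3079 = 0.58071
p₀ = P(outcome | unexposed) = 496/3749 = 0.1323
Under exogeneity and monotonicity, PN = (p₁ − p₀)/p₁.
PN = (0.58071 − 0.1323) / 0.58071 ≈ 0.7722

PN ≈ 0.772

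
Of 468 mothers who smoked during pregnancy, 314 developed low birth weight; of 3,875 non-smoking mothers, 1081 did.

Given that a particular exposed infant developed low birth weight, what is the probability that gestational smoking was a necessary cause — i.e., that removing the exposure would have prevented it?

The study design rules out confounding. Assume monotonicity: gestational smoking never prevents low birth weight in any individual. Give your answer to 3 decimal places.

p₁ = P(outcome | exposed) = 314/468 = 0.67094
p₀ = P(outcome | unexposed) = 1081/3875 = 0.27897
Under exogeneity and monotonicity, PN = (p₁ − p₀) / p₁.
PN = (0.67094 − 0.27897) / 0.67094 = 0.39197 / 0.67094 ≈ 0.5842

PN ≈ 0.584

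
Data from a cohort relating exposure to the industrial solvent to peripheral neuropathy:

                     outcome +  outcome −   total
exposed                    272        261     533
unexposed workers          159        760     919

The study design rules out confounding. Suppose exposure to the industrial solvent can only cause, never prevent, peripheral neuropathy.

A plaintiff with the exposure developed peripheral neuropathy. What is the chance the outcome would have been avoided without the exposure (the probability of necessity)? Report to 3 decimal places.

p₁ = P(outcome | exposed) = 272/533 = 0.51032
p₀ = P(outcome | unexposed) = 159/919 = 0.17301
Under exogeneity and monotonicity, PN = (p₁ − p₀) / p₁.
PN = (0.51032 − 0.17301) / 0.51032 = 0.3373 / 0.51032 ≈ 0.6610

PN ≈ 0.661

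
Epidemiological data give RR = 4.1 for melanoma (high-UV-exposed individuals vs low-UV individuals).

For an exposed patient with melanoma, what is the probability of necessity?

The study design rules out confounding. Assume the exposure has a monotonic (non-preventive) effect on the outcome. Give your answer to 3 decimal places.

PN ≈ 0.756

Under exogeneity and monotonicity, PN = (RR − 1) / RR = 1 − 1/RR.
PN = (4.1 − 1) / 4.1 = 3.1 / 4.1 ≈ 0.7561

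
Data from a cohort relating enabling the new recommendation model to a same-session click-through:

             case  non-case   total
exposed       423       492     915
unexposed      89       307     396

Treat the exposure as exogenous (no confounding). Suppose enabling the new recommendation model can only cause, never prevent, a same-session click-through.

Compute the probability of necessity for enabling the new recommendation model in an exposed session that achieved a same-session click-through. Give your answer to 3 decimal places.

PN ≈ 0.514

p₁ = P(outcome | exposed) = 423/915 = 0.4623
p₀ = P(outcome | unexposed) = 89/396 = 0.22475
Under exogeneity and monotonicity, PN = (p₁ − p₀)/p₁.
PN = (0.4623 − 0.22475) / 0.4623 ≈ 0.5138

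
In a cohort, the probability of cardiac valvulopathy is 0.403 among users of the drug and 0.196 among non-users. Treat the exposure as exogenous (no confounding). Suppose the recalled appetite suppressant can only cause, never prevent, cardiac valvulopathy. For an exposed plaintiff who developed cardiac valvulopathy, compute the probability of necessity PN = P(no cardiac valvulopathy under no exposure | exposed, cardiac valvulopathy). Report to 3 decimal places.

PN ≈ 0.514

Let p₁ = 0.403, p₀ = 0.196.
Under exogeneity and monotonicity, PN = (p₁ − p₀) / p₁.
PN = (0.403 − 0.196) / 0.403 = 0.207 / 0.403 ≈ 0.5136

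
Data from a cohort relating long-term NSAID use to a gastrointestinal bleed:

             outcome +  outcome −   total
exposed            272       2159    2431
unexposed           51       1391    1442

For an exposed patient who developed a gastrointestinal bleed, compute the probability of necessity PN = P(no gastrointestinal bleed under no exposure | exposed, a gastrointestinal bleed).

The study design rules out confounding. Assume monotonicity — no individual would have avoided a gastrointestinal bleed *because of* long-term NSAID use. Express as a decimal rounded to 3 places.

PN ≈ 0.684

p₁ = P(outcome | exposed) = 272/2431 = 0.11189
p₀ = P(outcome | unexposed) = 51/1442 = 0.035368
Under exogeneity and monotonicity, PN = (p₁ − p₀)/p₁.
PN = (0.11189 − 0.035368) / 0.11189 ≈ 0.6839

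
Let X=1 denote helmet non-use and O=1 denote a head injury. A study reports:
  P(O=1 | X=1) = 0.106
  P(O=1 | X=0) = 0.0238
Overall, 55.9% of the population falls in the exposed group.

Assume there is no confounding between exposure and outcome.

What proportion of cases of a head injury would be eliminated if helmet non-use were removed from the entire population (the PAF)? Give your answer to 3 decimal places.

PAF ≈ 0.659

Let p₁ = 0.106, p₀ = 0.0238.
Overall risk P(Y=1) = π·p₁ + (1−π)·p₀ = 0.559×0.106 + 0.441×0.0238 = 0.06975.
Under exogeneity, PAF = [P(Y=1) − p₀] / P(Y=1).
PAF = (0.06975 − 0.0238) / 0.06975 ≈ 0.6588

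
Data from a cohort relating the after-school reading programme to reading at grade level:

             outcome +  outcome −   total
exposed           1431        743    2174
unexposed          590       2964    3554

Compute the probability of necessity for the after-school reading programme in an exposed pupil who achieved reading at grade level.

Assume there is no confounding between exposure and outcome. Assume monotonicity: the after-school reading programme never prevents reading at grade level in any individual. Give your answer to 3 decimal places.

p₁ = P(outcome | exposed) = 1431/2174 = 0.65823
p₀ = P(outcome | unexposed) = 590/3554 = 0.16601
Under exogeneity and monotonicity, PN = (p₁ − p₀)/p₁.
PN = (0.65823 − 0.16601) / 0.65823 ≈ 0.7478

PN ≈ 0.748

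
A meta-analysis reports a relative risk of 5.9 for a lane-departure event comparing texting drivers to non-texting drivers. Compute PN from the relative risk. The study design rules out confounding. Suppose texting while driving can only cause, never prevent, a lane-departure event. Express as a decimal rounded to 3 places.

Under exogeneity and monotonicity, PN = (RR − 1) / RR = 1 − 1/RR.
PN = (5.9 − 1) / 5.9 = 4.9 / 5.9 ≈ 0.8305

PN ≈ 0.831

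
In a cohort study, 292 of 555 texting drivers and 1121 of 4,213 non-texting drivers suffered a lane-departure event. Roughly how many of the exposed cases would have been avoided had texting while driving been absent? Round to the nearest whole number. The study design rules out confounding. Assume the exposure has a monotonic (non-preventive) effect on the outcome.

about 144 cases

p₁ = P(outcome | exposed) = 292/555 = 0.52613
p₀ = P(outcome | unexposed) = 1121/4213 = 0.26608
PN = (p₁ − p₀)/p₁ = (0.52613 − 0.26608) / 0.52613 ≈ 0.49426.
Attributable cases ≈ PN × (exposed cases) = 0.49426 × 292 ≈ 144.32.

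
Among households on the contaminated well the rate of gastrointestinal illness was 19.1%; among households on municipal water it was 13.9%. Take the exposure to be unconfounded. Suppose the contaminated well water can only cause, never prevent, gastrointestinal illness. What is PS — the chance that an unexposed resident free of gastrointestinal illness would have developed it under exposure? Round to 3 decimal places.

p₁ = 0.191, p₀ = 0.139.
Under exogeneity and monotonicity, PS = (p₁ − p₀) / (1 − p₀).
PS = (0.191 − 0.139) / (1 − 0.139) = 0.052 / 0.861 ≈ 0.0604

PS ≈ 0.060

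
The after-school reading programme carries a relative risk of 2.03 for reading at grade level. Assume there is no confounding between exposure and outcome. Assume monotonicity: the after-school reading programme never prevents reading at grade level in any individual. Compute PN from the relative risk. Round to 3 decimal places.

PN ≈ 0.507

Under exogeneity and monotonicity, PN = (RR − 1) / RR = 1 − 1/RR.
PN = (2.03 − 1) / 2.03 = 1.03 / 2.03 ≈ 0.5074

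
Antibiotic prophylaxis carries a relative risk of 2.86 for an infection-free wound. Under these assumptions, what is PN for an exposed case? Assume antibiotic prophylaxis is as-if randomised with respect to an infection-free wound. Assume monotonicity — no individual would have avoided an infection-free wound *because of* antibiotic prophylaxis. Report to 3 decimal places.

PN ≈ 0.650

Under exogeneity and monotonicity, PN = (RR − 1) / RR = 1 − 1/RR.
PN = (2.86 − 1) / 2.86 = 1.86 / 2.86 ≈ 0.6503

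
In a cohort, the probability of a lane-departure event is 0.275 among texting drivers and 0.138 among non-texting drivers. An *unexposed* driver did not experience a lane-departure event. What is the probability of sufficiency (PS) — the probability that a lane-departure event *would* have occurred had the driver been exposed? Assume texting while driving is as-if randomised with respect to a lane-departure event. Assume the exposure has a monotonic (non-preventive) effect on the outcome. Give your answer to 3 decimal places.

PS ≈ 0.159

Let p₁ = 0.275, p₀ = 0.138.
Under exogeneity and monotonicity, PS = (p₁ − p₀) / (1 − p₀).
PS = (0.275 − 0.138) / (1 − 0.138) = 0.137 / 0.862 ≈ 0.1589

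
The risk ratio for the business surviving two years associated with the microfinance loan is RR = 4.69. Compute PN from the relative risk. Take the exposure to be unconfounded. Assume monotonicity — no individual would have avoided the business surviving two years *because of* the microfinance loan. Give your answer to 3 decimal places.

Under exogeneity and monotonicity, PN = (RR − 1) / RR = 1 − 1/RR.
PN = (4.69 − 1) / 4.69 = 3.69 / 4.69 ≈ 0.7868

PN ≈ 0.787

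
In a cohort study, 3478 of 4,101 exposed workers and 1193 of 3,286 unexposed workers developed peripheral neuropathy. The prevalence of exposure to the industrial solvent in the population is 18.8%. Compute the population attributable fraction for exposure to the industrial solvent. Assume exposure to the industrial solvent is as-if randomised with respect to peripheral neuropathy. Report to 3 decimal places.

p₁ = P(outcome | exposed) = 3478/4101 = 0.84809
p₀ = P(outcome | unexposed) = 1193/3286 = 0.36306
Overall risk P(Y=1) = π·p₁ + (1−π)·p₀ = 0.188×0.84809 + 0.812×0.36306 = 0.45424.
Under exogeneity, PAF = [P(Y=1) − p₀] / P(Y=1).
PAF = (0.45424 − 0.36306) / 0.45424 ≈ 0.2007

PAF ≈ 0.201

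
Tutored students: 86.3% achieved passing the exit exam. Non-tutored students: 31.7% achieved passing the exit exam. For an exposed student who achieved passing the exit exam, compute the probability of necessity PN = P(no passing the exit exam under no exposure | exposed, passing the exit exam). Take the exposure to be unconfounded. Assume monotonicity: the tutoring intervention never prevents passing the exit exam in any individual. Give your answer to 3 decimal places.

PN ≈ 0.633

p₁ = 0.863, p₀ = 0.317.
Under exogeneity and monotonicity, PN = (p₁ − p₀) / p₁.
PN = (0.863 − 0.317) / 0.863 = 0.546 / 0.863 ≈ 0.6327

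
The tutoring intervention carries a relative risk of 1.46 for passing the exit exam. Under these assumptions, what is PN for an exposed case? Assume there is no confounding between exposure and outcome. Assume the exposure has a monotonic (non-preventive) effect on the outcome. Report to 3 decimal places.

Under exogeneity and monotonicity, PN = (RR − 1) / RR = 1 − 1/RR.
PN = (1.46 − 1) / 1.46 = 0.46 / 1.46 ≈ 0.3151

PN ≈ 0.315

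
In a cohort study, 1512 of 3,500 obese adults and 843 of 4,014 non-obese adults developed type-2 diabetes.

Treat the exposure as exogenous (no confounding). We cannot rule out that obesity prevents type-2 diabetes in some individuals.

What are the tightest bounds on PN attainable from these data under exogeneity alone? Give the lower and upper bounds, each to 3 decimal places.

0.514 ≤ PN ≤ 1.000

p₁ = P(outcome | exposed) = 1512/3500 = 0.432
p₀ = P(outcome | unexposed) = 843/4014 = 0.21001
Under exogeneity alone the bounds on PN are max{0,(p₁−p₀)/p₁} ≤ PN ≤ min{1,(1−p₀)/p₁}.
  lower = (p₁ − p₀)/p₁ = 0.22199 / 0.432 ≈ 0.5139
  upper = min{1, (1 − p₀)/p₁} = 0.78999 / 0.432 ≈ 1.8287 → capped at 1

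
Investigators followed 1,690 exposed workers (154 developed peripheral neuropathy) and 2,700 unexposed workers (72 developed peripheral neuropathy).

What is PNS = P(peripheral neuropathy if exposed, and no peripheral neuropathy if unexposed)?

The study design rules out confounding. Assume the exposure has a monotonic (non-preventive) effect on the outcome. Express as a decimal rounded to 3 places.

p₁ = P(outcome | exposed) = 154/1690 = 0.091124
p₀ = P(outcome | unexposed) = 72/2700 = 0.026667
Under exogeneity and monotonicity, PNS = p₁ − p₀.
PNS = 0.091124 − 0.026667 = 0.064458

PNS ≈ 0.064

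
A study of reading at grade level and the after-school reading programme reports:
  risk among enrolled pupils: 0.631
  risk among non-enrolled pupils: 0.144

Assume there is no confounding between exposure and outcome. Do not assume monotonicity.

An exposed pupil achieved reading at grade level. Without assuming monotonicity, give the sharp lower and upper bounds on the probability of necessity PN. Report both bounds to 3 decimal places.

Let p₁ = 0.631, p₀ = 0.144.
Under exogeneity alone the bounds on PN are max{0,(p₁−p₀)/p₁} ≤ PN ≤ min{1,(1−p₀)/p₁}.
  lower = (p₁ − p₀)/p₁ = 0.487 / 0.631 ≈ 0.7718
  upper = min{1, (1 − p₀)/p₁} = 0.856 / 0.631 ≈ 1.3566 → capped at 1

0.772 ≤ PN ≤ 1.000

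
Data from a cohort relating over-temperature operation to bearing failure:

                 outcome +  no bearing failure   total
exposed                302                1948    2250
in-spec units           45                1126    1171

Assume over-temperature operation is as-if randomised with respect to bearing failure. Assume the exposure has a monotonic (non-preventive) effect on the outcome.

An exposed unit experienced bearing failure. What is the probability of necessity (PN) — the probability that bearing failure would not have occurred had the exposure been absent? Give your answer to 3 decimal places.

p₁ = P(outcome | exposed) = 302/2250 = 0.13422
p₀ = P(outcome | unexposed) = 45/1171 = 0.038429
Under exogeneity and monotonicity, PN = (p₁ − p₀)/p₁.
PN = (0.13422 − 0.038429) / 0.13422 ≈ 0.7137

PN ≈ 0.714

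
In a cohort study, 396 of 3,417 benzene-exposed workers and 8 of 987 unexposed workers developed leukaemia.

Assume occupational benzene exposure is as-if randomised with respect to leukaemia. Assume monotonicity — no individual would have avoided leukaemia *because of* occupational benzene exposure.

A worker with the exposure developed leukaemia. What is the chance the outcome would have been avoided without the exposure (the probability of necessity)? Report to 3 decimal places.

p₁ = P(outcome | exposed) = 396/3417 = 0.11589
p₀ = P(outcome | unexposed) = 8/987 = 0.0081054
Under exogeneity and monotonicity, PN = (p₁ − p₀) / p₁.
PN = (0.11589 − 0.0081054) / 0.11589 = 0.10779 / 0.11589 ≈ 0.9301

PN ≈ 0.930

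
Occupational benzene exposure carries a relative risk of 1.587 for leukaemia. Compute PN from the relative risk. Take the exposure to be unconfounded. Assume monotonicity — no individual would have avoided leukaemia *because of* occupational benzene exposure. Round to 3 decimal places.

Under exogeneity and monotonicity, PN = (RR − 1) / RR = 1 − 1/RR.
PN = (1.587 − 1) / 1.587 = 0.587 / 1.587 ≈ 0.3699

PN ≈ 0.370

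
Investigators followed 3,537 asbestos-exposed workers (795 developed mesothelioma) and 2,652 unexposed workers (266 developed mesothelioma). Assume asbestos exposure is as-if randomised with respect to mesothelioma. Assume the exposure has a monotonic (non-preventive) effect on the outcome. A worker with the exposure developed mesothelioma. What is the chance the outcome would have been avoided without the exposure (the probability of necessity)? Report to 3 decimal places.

p₁ = P(outcome | exposed) = 795/3537 = 0.22477
p₀ = P(outcome | unexposed) = 266/2652 = 0.1003
Under exogeneity and monotonicity, PN = (p₁ − p₀) / p₁.
PN = (0.22477 − 0.1003) / 0.22477 = 0.12447 / 0.22477 ≈ 0.5538

PN ≈ 0.554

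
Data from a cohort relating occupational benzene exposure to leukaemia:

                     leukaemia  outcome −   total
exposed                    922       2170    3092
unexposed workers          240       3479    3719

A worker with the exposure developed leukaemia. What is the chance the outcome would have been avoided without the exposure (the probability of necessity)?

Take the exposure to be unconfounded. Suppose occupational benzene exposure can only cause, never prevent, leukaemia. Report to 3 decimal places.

PN ≈ 0.784

p₁ = P(outcome | exposed) = 922/3092 = 0.29819
p₀ = P(outcome | unexposed) = 240/3719 = 0.064533
Under exogeneity and monotonicity, PN = (p₁ − p₀) / p₁.
PN = (0.29819 − 0.064533) / 0.29819 = 0.23366 / 0.29819 ≈ 0.7836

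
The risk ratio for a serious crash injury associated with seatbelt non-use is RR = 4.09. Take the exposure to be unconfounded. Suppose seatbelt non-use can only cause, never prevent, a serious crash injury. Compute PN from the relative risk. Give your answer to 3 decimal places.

PN ≈ 0.756

Under exogeneity and monotonicity, PN = (RR − 1) / RR = 1 − 1/RR.
PN = (4.09 − 1) / 4.09 = 3.09 / 4.09 ≈ 0.7555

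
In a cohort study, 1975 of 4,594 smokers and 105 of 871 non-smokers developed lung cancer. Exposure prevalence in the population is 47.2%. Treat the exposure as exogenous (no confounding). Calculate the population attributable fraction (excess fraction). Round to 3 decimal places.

PAF ≈ 0.548

p₁ = P(outcome | exposed) = 1975/4594 = 0.42991
p₀ = P(outcome | unexposed) = 105/871 = 0.12055
Overall risk P(Y=1) = π·p₁ + (1−π)·p₀ = 0.472×0.42991 + 0.528×0.12055 = 0.26657.
Under exogeneity, PAF = [P(Y=1) − p₀] / P(Y=1).
PAF = (0.26657 − 0.12055) / 0.26657 ≈ 0.5478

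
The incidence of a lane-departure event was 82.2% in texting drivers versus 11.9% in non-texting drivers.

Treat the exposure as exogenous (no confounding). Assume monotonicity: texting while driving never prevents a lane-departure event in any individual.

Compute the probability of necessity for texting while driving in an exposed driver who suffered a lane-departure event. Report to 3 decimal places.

p₁ = 0.822, p₀ = 0.119.
Under exogeneity and monotonicity, PN = (p₁ − p₀) / p₁.
PN = (0.822 − 0.119) / 0.822 = 0.703 / 0.822 ≈ 0.8552

PN ≈ 0.855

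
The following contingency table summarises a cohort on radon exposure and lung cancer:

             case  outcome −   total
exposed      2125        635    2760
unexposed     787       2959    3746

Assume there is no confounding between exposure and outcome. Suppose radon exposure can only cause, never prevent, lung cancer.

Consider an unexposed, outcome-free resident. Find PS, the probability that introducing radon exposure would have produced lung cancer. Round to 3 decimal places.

PS ≈ 0.709

p₁ = P(outcome | exposed) = 2125/2760 = 0.76993
p₀ = P(outcome | unexposed) = 787/3746 = 0.21009
Under exogeneity and monotonicity, PS = (p₁ − p₀) / (1 − p₀).
PS = (0.76993 − 0.21009) / (1 − 0.21009) = 0.55984 / 0.78991 ≈ 0.7087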